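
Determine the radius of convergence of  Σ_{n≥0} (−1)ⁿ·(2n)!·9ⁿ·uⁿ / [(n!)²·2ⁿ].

By the ratio test, |a_{n+1}/a_n| = (2n+1)·(2n+2)/(n+1)² · 9/2 → 18.
Thus R = 1/(18) = 1/18.

R = 1/18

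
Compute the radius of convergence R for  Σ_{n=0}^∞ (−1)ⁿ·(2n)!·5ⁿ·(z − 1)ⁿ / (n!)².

Apply the ratio test: |a_{n+1}| / |a_n| = (2n+1)·(2n+2)/(n+1)² · 5, which tends to 20 as n → ∞.
Convergence for |z − 1| · 20 < 1, i.e. |z − 1| < 1/20. So R = 1/20.

R = 1/20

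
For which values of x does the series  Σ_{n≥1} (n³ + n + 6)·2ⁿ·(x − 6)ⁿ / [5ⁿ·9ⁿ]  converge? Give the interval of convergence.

Apply the ratio test: |a_{n+1}| / |a_n| = [((n+1)³ + (n+1) + 6)/(n³ + n + 6)] · 2/(5·9), which tends to 2/45 as n → ∞.
The series converges when 2/45 · |x − 6| < 1, giving R = 45/2.
Check x = 57/2: the n-th term does not approach 0; divergence by the term test.
When x = -33/2, the terms do not tend to 0, so the series diverges.

(-33/2, 57/2)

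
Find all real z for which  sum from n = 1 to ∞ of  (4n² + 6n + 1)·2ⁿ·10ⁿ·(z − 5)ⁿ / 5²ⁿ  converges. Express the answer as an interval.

(15/4, 25/4)

Apply the ratio test: |a_{n+1}| / |a_n| = [(4(n+1)² + 6(n+1) + 1)/(4n² + 6n + 1)] · 2·10/25, which tends to 4/5 as n → ∞.
Convergence for |z − 5| · 4/5 < 1, i.e. |z − 5| < 5/4. So R = 5/4.
At z = 25/4: the n-th term does not approach 0; divergence by the term test.
At z = 15/4: the terms do not tend to 0, so the series diverges.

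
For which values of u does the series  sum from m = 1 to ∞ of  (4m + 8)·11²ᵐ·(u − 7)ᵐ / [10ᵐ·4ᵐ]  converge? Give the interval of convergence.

(807/121, 887/121)

Apply the ratio test: |a_{m+1}| / |a_m| = [(4(m+1) + 8)/(4m + 8)] · 121/(10·4), which tends to 121/40 as m → ∞.
Convergence for |u − 7| · 121/40 < 1, i.e. |u − 7| < 40/121. So R = 40/121.
Endpoint u = 887/121: the m-th term does not approach 0; divergence by the term test.
Endpoint u = 807/121: the m-th term does not approach 0; divergence by the term test.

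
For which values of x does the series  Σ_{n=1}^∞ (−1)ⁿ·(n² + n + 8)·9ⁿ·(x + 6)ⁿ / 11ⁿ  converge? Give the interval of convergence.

(-65/9, -43/9)

The ratio of consecutive coefficients is [((n+1)² + (n+1) + 8)/(n² + n + 8)] · 9/11 → 9/11.
Hence the series converges for |x + 6| < 1/(9/11) = 11/9, so the radius of convergence is 11/9.
At x = -43/9: the terms do not tend to 0, so the series diverges.
Endpoint x = -65/9: the n-th term does not approach 0; divergence by the term test.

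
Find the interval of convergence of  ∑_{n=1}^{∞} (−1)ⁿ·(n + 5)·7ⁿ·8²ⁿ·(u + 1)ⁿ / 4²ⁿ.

By the ratio test, |a_{n+1}/a_n| = [((n+1) + 5)/(n + 5)] · 7·64/16 → 28.
Convergence for |u + 1| · 28 < 1, i.e. |u + 1| < 1/28. So R = 1/28.
Check u = -27/28: the n-th term does not approach 0; divergence by the term test.
At u = -29/28: the terms do not tend to 0, so the series diverges.

(-29/28, -27/28)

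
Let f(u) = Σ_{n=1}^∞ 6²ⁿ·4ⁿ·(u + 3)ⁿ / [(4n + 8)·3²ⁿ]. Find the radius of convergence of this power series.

R = 1/16

Apply the ratio test: |a_{n+1}| / |a_n| = [(4n + 8)/(4(n+1) + 8)] · 36·4/9, which tends to 16 as n → ∞.
Convergence for |u + 3| · 16 < 1, i.e. |u + 3| < 1/16. So R = 1/16.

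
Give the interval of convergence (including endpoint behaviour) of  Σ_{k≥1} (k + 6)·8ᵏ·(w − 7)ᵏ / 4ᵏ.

Ratio test: |a_{k+1}/a_k| = [((k+1) + 6)/(k + 6)] · 8/4 → 2 as k → ∞.
Convergence for |w − 7| · 2 < 1, i.e. |w − 7| < 1/2. So R = 1/2.
When w = 15/2, the terms have absolute value of order k, which does not tend to 0, so the series diverges by the divergence test.
Endpoint w = 13/2: the terms have absolute value of order k, which does not tend to 0, so the series diverges by the divergence test.

(13/2, 15/2)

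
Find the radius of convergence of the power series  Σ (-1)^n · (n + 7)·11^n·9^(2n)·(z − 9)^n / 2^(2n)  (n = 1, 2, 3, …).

Ratio test: |a_{n+1}/a_n| = [((n+1) + 7)/(n + 7)] · 11·81/4 → 891/4 as n → ∞.
Thus R = 1/(891/4) = 4/891.

R = 4/891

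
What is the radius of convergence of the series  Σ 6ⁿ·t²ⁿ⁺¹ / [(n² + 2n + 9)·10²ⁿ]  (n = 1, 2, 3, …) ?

R = 5√6/3

Ratio test: |a_{n+1}/a_n| = [(n² + 2n + 9)/((n+1)² + 2(n+1) + 9)] · 6/100 → 3/50 as n → ∞.
Successive powers of t differ by 2, so the series converges when |t|² · 3/50 < 1, i.e. |t| < √(50/3). So R = 5√6/3.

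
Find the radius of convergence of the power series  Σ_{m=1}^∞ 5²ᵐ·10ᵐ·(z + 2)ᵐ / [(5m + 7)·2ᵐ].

Ratio test: |a_{m+1}/a_m| = [(5m + 7)/(5(m+1) + 7)] · 25·10/2 → 125 as m → ∞.
Thus R = 1/(125) = 1/125.

R = 1/125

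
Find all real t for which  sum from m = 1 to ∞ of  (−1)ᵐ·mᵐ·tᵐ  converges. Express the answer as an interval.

Root test: |a_m|^(1/m) = m → ∞.
Since the m-th root of |a_m| is unbounded, the series converges only at t = 0; R = 0.

{0}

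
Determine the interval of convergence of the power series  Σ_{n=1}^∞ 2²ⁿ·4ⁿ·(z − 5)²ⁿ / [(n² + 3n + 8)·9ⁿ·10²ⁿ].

Apply the ratio test: |a_{n+1}| / |a_n| = [(n² + 3n + 8)/((n+1)² + 3(n+1) + 8)] · 4·4/(9·100), which tends to 4/225 as n → ∞.
Since the exponent of (z − 5) increases by 2 each term, convergence requires |z − 5|² < 225/4, hence R = 15/2.
Check z = 25/2: the terms are on the order of 1/n², so the series converges absolutely by comparison with the p-series (p = 2 > 1).
Check z = -5/2: the series is dominated by a constant times Σ 1/n², which converges (p = 2 > 1).

[-5/2, 25/2]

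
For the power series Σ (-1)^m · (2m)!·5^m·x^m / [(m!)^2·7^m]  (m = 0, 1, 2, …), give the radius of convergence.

Ratio test: |a_{m+1}/a_m| = (2m+1)·(2m+2)/(m+1)² · 5/7 → 20/7 as m → ∞.
The series converges when 20/7 · |x| < 1, giving R = 7/20.

R = 7/20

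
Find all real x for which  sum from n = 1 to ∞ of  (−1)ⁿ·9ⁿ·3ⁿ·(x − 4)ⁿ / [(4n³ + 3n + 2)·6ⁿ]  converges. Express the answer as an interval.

[34/9, 38/9]

Ratio test: |a_{n+1}/a_n| = [(4n³ + 3n + 2)/(4(n+1)³ + 3(n+1) + 2)] · 9·3/6 → 9/2 as n → ∞.
Thus R = 1/(9/2) = 2/9.
Check x = 38/9: the terms are on the order of 1/n³, so the series converges absolutely by comparison with the p-series (p = 3 > 1).
Check x = 34/9: the series is dominated by a constant times Σ 1/n³, which converges (p = 3 > 1).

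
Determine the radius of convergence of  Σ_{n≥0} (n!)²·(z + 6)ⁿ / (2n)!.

R = 4

By the ratio test, |a_{n+1}/a_n| = (n+1)²/[(2n+1)·(2n+2)] → 1/4.
Convergence for |z + 6| · 1/4 < 1, i.e. |z + 6| < 4. So R = 4.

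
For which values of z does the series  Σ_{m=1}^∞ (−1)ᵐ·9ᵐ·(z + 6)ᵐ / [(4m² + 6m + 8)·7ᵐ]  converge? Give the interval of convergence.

Apply the ratio test: |a_{m+1}| / |a_m| = [(4m² + 6m + 8)/(4(m+1)² + 6(m+1) + 8)] · 9/7, which tends to 9/7 as m → ∞.
Hence the series converges for |z + 6| < 1/(9/7) = 7/9, so the radius of convergence is 7/9.
When z = -47/9, absolute convergence follows by limit comparison with Σ 1/m².
At z = -61/9: the series is dominated by a constant times Σ 1/m², which converges (p = 2 > 1).

[-61/9, -47/9]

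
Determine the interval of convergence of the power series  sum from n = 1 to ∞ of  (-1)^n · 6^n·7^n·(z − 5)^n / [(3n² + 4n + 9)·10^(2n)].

Apply the ratio test: |a_{n+1}| / |a_n| = [(3n² + 4n + 9)/(3(n+1)² + 4(n+1) + 9)] · 6·7/100, which tends to 21/50 as n → ∞.
Hence the series converges for |z − 5| < 1/(21/50) = 50/21, so the radius of convergence is 50/21.
Check z = 155/21: the terms are on the order of 1/n², so the series converges absolutely by comparison with the p-series (p = 2 > 1).
Endpoint z = 55/21: the terms are on the order of 1/n², so the series converges absolutely by comparison with the p-series (p = 2 > 1).

[55/21, 155/21]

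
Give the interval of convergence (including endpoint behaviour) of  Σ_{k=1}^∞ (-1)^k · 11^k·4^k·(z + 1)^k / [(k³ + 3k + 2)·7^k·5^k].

The ratio of consecutive coefficients is [(k³ + 3k + 2)/((k+1)³ + 3(k+1) + 2)] · 11·4/(7·5) → 44/35.
The series converges when 44/35 · |z + 1| < 1, giving R = 35/44.
When z = -9/44, absolute convergence follows by limit comparison with Σ 1/k³.
At z = -79/44: absolute convergence follows by limit comparison with Σ 1/k³.

[-79/44, -9/44]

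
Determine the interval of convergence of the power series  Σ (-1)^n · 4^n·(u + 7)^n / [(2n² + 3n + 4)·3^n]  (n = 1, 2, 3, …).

The ratio of consecutive coefficients is [(2n² + 3n + 4)/(2(n+1)² + 3(n+1) + 4)] · 4/3 → 4/3.
Hence the series converges for |u + 7| < 1/(4/3) = 3/4, so the radius of convergence is 3/4.
At u = -25/4: the terms are on the order of 1/n², so the series converges absolutely by comparison with the p-series (p = 2 > 1).
At u = -31/4: the terms are on the order of 1/n², so the series converges absolutely by comparison with the p-series (p = 2 > 1).

[-31/4, -25/4]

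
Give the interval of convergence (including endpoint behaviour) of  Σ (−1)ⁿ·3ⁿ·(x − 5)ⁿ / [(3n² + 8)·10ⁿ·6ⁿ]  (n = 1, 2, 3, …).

[-15, 25]

Apply the ratio test: |a_{n+1}| / |a_n| = [(3n² + 8)/(3(n+1)² + 8)] · 3/(10·6), which tends to 1/20 as n → ∞.
Convergence for |x − 5| · 1/20 < 1, i.e. |x − 5| < 20. So R = 20.
Endpoint x = 25: the terms are on the order of 1/n², so the series converges absolutely by comparison with the p-series (p = 2 > 1).
Check x = -15: absolute convergence follows by limit comparison with Σ 1/n².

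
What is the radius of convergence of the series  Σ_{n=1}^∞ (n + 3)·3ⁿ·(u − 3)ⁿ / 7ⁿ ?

The ratio of consecutive coefficients is [((n+1) + 3)/(n + 3)] · 3/7 → 3/7.
Convergence for |u − 3| · 3/7 < 1, i.e. |u − 3| < 7/3. So R = 7/3.

R = 7/3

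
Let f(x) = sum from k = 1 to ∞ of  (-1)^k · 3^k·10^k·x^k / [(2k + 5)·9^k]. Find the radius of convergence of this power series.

R = 3/10

The ratio of consecutive coefficients is [(2k + 5)/(2(k+1) + 5)] · 3·10/9 → 10/3.
Thus R = 1/(10/3) = 3/10.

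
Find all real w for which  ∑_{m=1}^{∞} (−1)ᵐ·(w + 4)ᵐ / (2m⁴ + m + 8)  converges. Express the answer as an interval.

Ratio test: |a_{m+1}/a_m| = (2m⁴ + m + 8)/(2(m+1)⁴ + (m+1) + 8) → 1 as m → ∞.
Convergence for |w + 4| < 1, so R = 1.
At w = -3: the series is dominated by a constant times Σ 1/m⁴, which converges (p = 4 > 1).
Endpoint w = -5: the series is dominated by a constant times Σ 1/m⁴, which converges (p = 4 > 1).

[-5, -3]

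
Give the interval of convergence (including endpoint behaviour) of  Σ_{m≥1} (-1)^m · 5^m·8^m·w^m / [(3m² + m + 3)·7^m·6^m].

By the ratio test, |a_{m+1}/a_m| = [(3m² + m + 3)/(3(m+1)² + (m+1) + 3)] · 5·8/(7·6) → 20/21.
Thus R = 1/(20/21) = 21/20.
Endpoint w = 21/20: absolute convergence follows by limit comparison with Σ 1/m².
When w = -21/20, the terms are on the order of 1/m², so the series converges absolutely by comparison with the p-series (p = 2 > 1).

[-21/20, 21/20]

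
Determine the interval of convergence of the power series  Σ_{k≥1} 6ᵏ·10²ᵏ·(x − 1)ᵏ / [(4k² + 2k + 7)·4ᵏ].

[149/150, 151/150]

Ratio test: |a_{k+1}/a_k| = [(4k² + 2k + 7)/(4(k+1)² + 2(k+1) + 7)] · 6·100/4 → 150 as k → ∞.
Hence the series converges for |x − 1| < 1/(150) = 1/150, so the radius of convergence is 1/150.
When x = 151/150, the terms are on the order of 1/k², so the series converges absolutely by comparison with the p-series (p = 2 > 1).
When x = 149/150, absolute convergence follows by limit comparison with Σ 1/k².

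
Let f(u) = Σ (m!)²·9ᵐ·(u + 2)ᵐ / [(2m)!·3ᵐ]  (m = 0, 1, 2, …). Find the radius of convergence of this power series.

R = 4/3

Ratio test: |a_{m+1}/a_m| = (m+1)²/[(2m+1)·(2m+2)] · 9/3 → 3/4 as m → ∞.
Convergence for |u + 2| · 3/4 < 1, i.e. |u + 2| < 4/3. So R = 4/3.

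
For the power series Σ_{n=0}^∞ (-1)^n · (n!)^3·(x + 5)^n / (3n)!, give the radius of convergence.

Ratio test: |a_{n+1}/a_n| = (n+1)³/[(3n+1)·(3n+2)·(3n+3)] → 1/27 as n → ∞.
The series converges when 1/27 · |x + 5| < 1, giving R = 27.

R = 27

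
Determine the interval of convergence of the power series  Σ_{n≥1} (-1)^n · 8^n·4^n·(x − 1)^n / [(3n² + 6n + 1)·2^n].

The ratio of consecutive coefficients is [(3n² + 6n + 1)/(3(n+1)² + 6(n+1) + 1)] · 8·4/2 → 16.
Convergence for |x − 1| · 16 < 1, i.e. |x − 1| < 1/16. So R = 1/16.
Check x = 17/16: absolute convergence follows by limit comparison with Σ 1/n².
Endpoint x = 15/16: the terms are on the order of 1/n², so the series converges absolutely by comparison with the p-series (p = 2 > 1).

[15/16, 17/16]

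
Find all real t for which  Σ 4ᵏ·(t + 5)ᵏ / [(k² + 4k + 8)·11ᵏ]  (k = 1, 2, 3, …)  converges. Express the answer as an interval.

By the ratio test, |a_{k+1}/a_k| = [(k² + 4k + 8)/((k+1)² + 4(k+1) + 8)] · 4/11 → 4/11.
Convergence for |t + 5| · 4/11 < 1, i.e. |t + 5| < 11/4. So R = 11/4.
Endpoint t = -9/4: the series is dominated by a constant times Σ 1/k², which converges (p = 2 > 1).
Check t = -31/4: the terms are on the order of 1/k², so the series converges absolutely by comparison with the p-series (p = 2 > 1).

[-31/4, -9/4]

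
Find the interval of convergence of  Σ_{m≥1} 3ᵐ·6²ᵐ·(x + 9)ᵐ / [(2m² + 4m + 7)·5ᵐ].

Apply the ratio test: |a_{m+1}| / |a_m| = [(2m² + 4m + 7)/(2(m+1)² + 4(m+1) + 7)] · 3·36/5, which tends to 108/5 as m → ∞.
Thus R = 1/(108/5) = 5/108.
When x = -967/108, absolute convergence follows by limit comparison with Σ 1/m².
When x = -977/108, the terms are on the order of 1/m², so the series converges absolutely by comparison with the p-series (p = 2 > 1).

[-977/108, -967/108]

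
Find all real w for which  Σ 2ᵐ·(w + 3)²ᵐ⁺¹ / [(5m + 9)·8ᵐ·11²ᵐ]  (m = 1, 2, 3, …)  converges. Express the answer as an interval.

(-25, 19)

Apply the ratio test: |a_{m+1}| / |a_m| = [(5m + 9)/(5(m+1) + 9)] · 2/(8·121), which tends to 1/484 as m → ∞.
Successive powers of (w + 3) differ by 2, so the series converges when |w + 3|² · 1/484 < 1, i.e. |w + 3| < √(484) = 22. So R = 22.
Endpoint w = 19: the terms behave like c/m; limit comparison with the harmonic series gives divergence.
Endpoint w = -25: comparison with the harmonic series Σ 1/m shows the series diverges.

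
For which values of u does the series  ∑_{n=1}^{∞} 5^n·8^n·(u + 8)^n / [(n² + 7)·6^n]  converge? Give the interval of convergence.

Apply the ratio test: |a_{n+1}| / |a_n| = [(n² + 7)/((n+1)² + 7)] · 5·8/6, which tends to 20/3 as n → ∞.
Convergence for |u + 8| · 20/3 < 1, i.e. |u + 8| < 3/20. So R = 3/20.
Endpoint u = -157/20: the terms are on the order of 1/n², so the series converges absolutely by comparison with the p-series (p = 2 > 1).
At u = -163/20: absolute convergence follows by limit comparison with Σ 1/n².

[-163/20, -157/20]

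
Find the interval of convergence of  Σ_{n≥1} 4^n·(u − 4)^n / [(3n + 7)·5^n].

[11/4, 21/4)

The ratio of consecutive coefficients is [(3n + 7)/(3(n+1) + 7)] · 4/5 → 4/5.
Convergence for |u − 4| · 4/5 < 1, i.e. |u − 4| < 5/4. So R = 5/4.
Check u = 21/4: the terms are asymptotic to a nonzero constant times 1/n, so the series diverges by limit comparison with Σ 1/n.
When u = 11/4, an alternating series whose terms decrease to 0 in absolute value, so it converges by the Leibniz criterion.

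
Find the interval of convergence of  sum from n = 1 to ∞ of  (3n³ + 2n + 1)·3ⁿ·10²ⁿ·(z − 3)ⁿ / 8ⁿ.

Apply the ratio test: |a_{n+1}| / |a_n| = [(3(n+1)³ + 2(n+1) + 1)/(3n³ + 2n + 1)] · 3·100/8, which tends to 75/2 as n → ∞.
The series converges when 75/2 · |z − 3| < 1, giving R = 2/75.
Endpoint z = 227/75: the n-th term does not approach 0; divergence by the term test.
Check z = 223/75: the terms have absolute value of order n³, which does not tend to 0, so the series diverges by the divergence test.

(223/75, 227/75)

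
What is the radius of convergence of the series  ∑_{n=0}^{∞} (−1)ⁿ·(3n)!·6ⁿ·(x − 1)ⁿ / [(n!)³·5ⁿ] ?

R = 5/162

The ratio of consecutive coefficients is (3n+1)·(3n+2)·(3n+3)/(n+1)³ · 6/5 → 162/5.
Hence the series converges for |x − 1| < 1/(162/5) = 5/162, so the radius of convergence is 5/162.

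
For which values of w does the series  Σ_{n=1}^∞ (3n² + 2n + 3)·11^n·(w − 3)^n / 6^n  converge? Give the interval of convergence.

(27/11, 39/11)

Ratio test: |a_{n+1}/a_n| = [(3(n+1)² + 2(n+1) + 3)/(3n² + 2n + 3)] · 11/6 → 11/6 as n → ∞.
Convergence for |w − 3| · 11/6 < 1, i.e. |w − 3| < 6/11. So R = 6/11.
At w = 39/11: the n-th term does not approach 0; divergence by the term test.
Check w = 27/11: the terms have absolute value of order n², which does not tend to 0, so the series diverges by the divergence test.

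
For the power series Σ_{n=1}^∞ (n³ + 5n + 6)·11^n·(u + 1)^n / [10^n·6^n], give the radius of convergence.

R = 60/11

By the ratio test, |a_{n+1}/a_n| = [((n+1)³ + 5(n+1) + 6)/(n³ + 5n + 6)] · 11/(10·6) → 11/60.
Convergence for |u + 1| · 11/60 < 1, i.e. |u + 1| < 60/11. So R = 60/11.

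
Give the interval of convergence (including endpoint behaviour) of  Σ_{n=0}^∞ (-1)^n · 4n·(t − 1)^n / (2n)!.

Apply the ratio test: |a_{n+1}| / |a_n| = 4(n+1)/4n · 1/[(2n+1)·(2n+2)], which tends to 0 as n → ∞.
The limit is 0, so the series converges for all t; R = ∞.

(−∞, ∞)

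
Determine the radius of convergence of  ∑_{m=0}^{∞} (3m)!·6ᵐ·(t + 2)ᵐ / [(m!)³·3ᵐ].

R = 1/54

Apply the ratio test: |a_{m+1}| / |a_m| = (3m+1)·(3m+2)·(3m+3)/(m+1)³ · 6/3, which tends to 54 as m → ∞.
Hence the series converges for |t + 2| < 1/(54) = 1/54, so the radius of convergence is 1/54.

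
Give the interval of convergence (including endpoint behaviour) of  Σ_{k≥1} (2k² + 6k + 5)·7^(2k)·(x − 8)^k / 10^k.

Apply the ratio test: |a_{k+1}| / |a_k| = [(2(k+1)² + 6(k+1) + 5)/(2k² + 6k + 5)] · 49/10, which tends to 49/10 as k → ∞.
Convergence for |x − 8| · 49/10 < 1, i.e. |x − 8| < 10/49. So R = 10/49.
Endpoint x = 402/49: the terms have absolute value of order k², which does not tend to 0, so the series diverges by the divergence test.
When x = 382/49, the terms have absolute value of order k², which does not tend to 0, so the series diverges by the divergence test.

(382/49, 402/49)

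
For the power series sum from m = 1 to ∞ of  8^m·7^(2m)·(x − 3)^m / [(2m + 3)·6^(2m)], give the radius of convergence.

Apply the ratio test: |a_{m+1}| / |a_m| = [(2m + 3)/(2(m+1) + 3)] · 8·49/36, which tends to 98/9 as m → ∞.
Convergence for |x − 3| · 98/9 < 1, i.e. |x − 3| < 9/98. So R = 9/98.

R = 9/98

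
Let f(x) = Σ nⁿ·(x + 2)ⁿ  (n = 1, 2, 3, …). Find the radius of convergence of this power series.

R = 0

Root test: |a_n|^(1/n) = n → ∞.
Since the n-th root of |a_n| is unbounded, the series converges only at x = -2; R = 0.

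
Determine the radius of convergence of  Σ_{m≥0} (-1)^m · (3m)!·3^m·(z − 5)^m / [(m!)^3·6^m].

R = 2/27

Apply the ratio test: |a_{m+1}| / |a_m| = (3m+1)·(3m+2)·(3m+3)/(m+1)³ · 3/6, which tends to 27/2 as m → ∞.
Convergence for |z − 5| · 27/2 < 1, i.e. |z − 5| < 2/27. So R = 2/27.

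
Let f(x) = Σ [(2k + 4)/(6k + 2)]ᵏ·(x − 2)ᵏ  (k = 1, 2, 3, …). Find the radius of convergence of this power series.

R = 3

By the Cauchy root test, |a_k|^(1/k) = (2k + 4)/(6k + 2) → 1/3.
Convergence for |x − 2| · 1/3 < 1, i.e. |x − 2| < 3. So R = 3.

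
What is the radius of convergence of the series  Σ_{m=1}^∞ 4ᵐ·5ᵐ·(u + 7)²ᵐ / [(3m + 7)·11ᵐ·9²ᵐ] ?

R = 9√55/10

Ratio test: |a_{m+1}/a_m| = [(3m + 7)/(3(m+1) + 7)] · 4·5/(11·81) → 20/891 as m → ∞.
Since the exponent of (u + 7) increases by 2 each term, convergence requires |u + 7|² < 891/20, hence R = 9√55/10.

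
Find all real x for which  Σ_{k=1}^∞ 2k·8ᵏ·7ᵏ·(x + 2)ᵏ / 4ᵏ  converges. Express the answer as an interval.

(-29/14, -27/14)

Apply the ratio test: |a_{k+1}| / |a_k| = [2(k+1)/2k] · 8·7/4, which tends to 14 as k → ∞.
Hence the series converges for |x + 2| < 1/(14) = 1/14, so the radius of convergence is 1/14.
At x = -27/14: the terms do not tend to 0, so the series diverges.
At x = -29/14: the k-th term does not approach 0; divergence by the term test.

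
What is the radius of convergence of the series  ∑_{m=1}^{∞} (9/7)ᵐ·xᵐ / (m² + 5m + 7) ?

The ratio of consecutive coefficients is [(m² + 5m + 7)/((m+1)² + 5(m+1) + 7)] · 9/7 → 9/7.
The series converges when 9/7 · |x| < 1, giving R = 7/9.

R = 7/9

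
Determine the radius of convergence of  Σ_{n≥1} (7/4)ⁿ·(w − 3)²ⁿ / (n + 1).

R = 2√7/7

By the ratio test, |a_{n+1}/a_n| = [(n + 1)/((n+1) + 1)] · 7/4 → 7/4.
Writing y = (w − 3)², the series in y has radius 4/7, so |w − 3| < √(4/7) and R = 2√7/7.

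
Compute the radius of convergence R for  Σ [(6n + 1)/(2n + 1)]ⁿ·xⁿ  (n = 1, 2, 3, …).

R = 1/3

Root test: |a_n|^(1/n) = (6n + 1)/(2n + 1) → 3.
The series converges when 3 · |x| < 1, giving R = 1/3.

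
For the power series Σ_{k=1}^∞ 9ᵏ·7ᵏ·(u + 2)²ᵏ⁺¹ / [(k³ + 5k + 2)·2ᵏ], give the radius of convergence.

The ratio of consecutive coefficients is [(k³ + 5k + 2)/((k+1)³ + 5(k+1) + 2)] · 9·7/2 → 63/2.
Successive powers of (u + 2) differ by 2, so the series converges when |u + 2|² · 63/2 < 1, i.e. |u + 2| < √(2/63). So R = √14/21.

R = √14/21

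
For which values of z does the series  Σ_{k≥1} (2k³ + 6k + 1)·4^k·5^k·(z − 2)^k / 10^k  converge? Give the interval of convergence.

By the ratio test, |a_{k+1}/a_k| = [(2(k+1)³ + 6(k+1) + 1)/(2k³ + 6k + 1)] · 4·5/10 → 2.
Convergence for |z − 2| · 2 < 1, i.e. |z − 2| < 1/2. So R = 1/2.
Check z = 5/2: the terms have absolute value of order k³, which does not tend to 0, so the series diverges by the divergence test.
At z = 3/2: the k-th term does not approach 0; divergence by the term test.

(3/2, 5/2)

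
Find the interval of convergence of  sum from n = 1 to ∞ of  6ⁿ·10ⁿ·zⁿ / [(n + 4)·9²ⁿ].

Apply the ratio test: |a_{n+1}| / |a_n| = [(n + 4)/((n+1) + 4)] · 6·10/81, which tends to 20/27 as n → ∞.
Thus R = 1/(20/27) = 27/20.
Endpoint z = 27/20: the terms are asymptotic to a nonzero constant times 1/n, so the series diverges by limit comparison with Σ 1/n.
At z = -27/20: the terms alternate in sign and decrease monotonically to 0 in absolute value (size ~ c/n), so the alternating series test gives convergence.

[-27/20, 27/20)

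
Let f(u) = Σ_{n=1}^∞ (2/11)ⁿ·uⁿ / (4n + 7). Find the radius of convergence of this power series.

By the ratio test, |a_{n+1}/a_n| = [(4n + 7)/(4(n+1) + 7)] · 2/11 → 2/11.
Hence the series converges for |u| < 1/(2/11) = 11/2, so the radius of convergence is 11/2.

R = 11/2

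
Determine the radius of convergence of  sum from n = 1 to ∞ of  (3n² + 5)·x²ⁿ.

By the ratio test, |a_{n+1}/a_n| = (3(n+1)² + 5)/(3n² + 5) → 1.
Writing y = x², the series in y has radius 1, so |x| < √(1) = 1 and R = 1.

R = 1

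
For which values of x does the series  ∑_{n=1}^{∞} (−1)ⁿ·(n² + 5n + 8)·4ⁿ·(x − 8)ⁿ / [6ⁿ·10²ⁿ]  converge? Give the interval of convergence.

(-142, 158)

Ratio test: |a_{n+1}/a_n| = [((n+1)² + 5(n+1) + 8)/(n² + 5n + 8)] · 4/(6·100) → 1/150 as n → ∞.
The series converges when 1/150 · |x − 8| < 1, giving R = 150.
When x = 158, the terms do not tend to 0, so the series diverges.
At x = -142: the n-th term does not approach 0; divergence by the term test.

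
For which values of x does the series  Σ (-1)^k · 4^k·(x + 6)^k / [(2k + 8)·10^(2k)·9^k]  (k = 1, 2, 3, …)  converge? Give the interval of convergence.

(-231, 219]

Ratio test: |a_{k+1}/a_k| = [(2k + 8)/(2(k+1) + 8)] · 4/(100·9) → 1/225 as k → ∞.
Convergence for |x + 6| · 1/225 < 1, i.e. |x + 6| < 225. So R = 225.
When x = 219, convergence follows from the alternating series test (terms decrease monotonically to 0).
At x = -231: the terms behave like c/k; limit comparison with the harmonic series gives divergence.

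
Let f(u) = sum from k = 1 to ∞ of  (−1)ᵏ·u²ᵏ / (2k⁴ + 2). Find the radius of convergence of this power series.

R = 1

The ratio of consecutive coefficients is (2k⁴ + 2)/(2(k+1)⁴ + 2) → 1.
Writing y = u², the series in y has radius 1, so |u| < √(1) = 1 and R = 1.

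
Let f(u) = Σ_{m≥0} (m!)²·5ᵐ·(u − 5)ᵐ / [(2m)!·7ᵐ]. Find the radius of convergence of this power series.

By the ratio test, |a_{m+1}/a_m| = (m+1)²/[(2m+1)·(2m+2)] · 5/7 → 5/28.
The series converges when 5/28 · |u − 5| < 1, giving R = 28/5.

R = 28/5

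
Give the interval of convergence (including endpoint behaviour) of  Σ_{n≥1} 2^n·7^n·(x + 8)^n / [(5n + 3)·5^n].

Apply the ratio test: |a_{n+1}| / |a_n| = [(5n + 3)/(5(n+1) + 3)] · 2·7/5, which tends to 14/5 as n → ∞.
Hence the series converges for |x + 8| < 1/(14/5) = 5/14, so the radius of convergence is 5/14.
When x = -107/14, the terms behave like c/n; limit comparison with the harmonic series gives divergence.
Check x = -117/14: the terms alternate in sign and decrease monotonically to 0 in absolute value (size ~ c/n), so the alternating series test gives convergence.

[-117/14, -107/14)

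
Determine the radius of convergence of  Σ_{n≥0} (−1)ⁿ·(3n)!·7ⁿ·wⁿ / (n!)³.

R = 1/189

Apply the ratio test: |a_{n+1}| / |a_n| = (3n+1)·(3n+2)·(3n+3)/(n+1)³ · 7, which tends to 189 as n → ∞.
The series converges when 189 · |w| < 1, giving R = 1/189.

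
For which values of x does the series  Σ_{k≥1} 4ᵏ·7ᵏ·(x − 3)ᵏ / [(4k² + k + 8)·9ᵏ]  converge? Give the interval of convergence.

[75/28, 93/28]

By the ratio test, |a_{k+1}/a_k| = [(4k² + k + 8)/(4(k+1)² + (k+1) + 8)] · 4·7/9 → 28/9.
The series converges when 28/9 · |x − 3| < 1, giving R = 9/28.
Endpoint x = 93/28: absolute convergence follows by limit comparison with Σ 1/k².
When x = 75/28, the series is dominated by a constant times Σ 1/k², which converges (p = 2 > 1).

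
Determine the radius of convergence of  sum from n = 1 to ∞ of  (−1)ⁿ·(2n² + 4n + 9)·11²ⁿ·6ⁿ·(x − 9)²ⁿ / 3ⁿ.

By the ratio test, |a_{n+1}/a_n| = [(2(n+1)² + 4(n+1) + 9)/(2n² + 4n + 9)] · 121·6/3 → 242.
Successive powers of (x − 9) differ by 2, so the series converges when |x − 9|² · 242 < 1, i.e. |x − 9| < √(1/242). So R = √2/22.

R = √2/22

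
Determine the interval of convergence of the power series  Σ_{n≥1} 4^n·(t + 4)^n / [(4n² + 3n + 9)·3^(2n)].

[-25/4, -7/4]

Ratio test: |a_{n+1}/a_n| = [(4n² + 3n + 9)/(4(n+1)² + 3(n+1) + 9)] · 4/9 → 4/9 as n → ∞.
Hence the series converges for |t + 4| < 1/(4/9) = 9/4, so the radius of convergence is 9/4.
At t = -7/4: the terms are on the order of 1/n², so the series converges absolutely by comparison with the p-series (p = 2 > 1).
When t = -25/4, absolute convergence follows by limit comparison with Σ 1/n².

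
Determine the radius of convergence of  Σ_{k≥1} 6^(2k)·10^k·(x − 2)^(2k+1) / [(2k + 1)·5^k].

Apply the ratio test: |a_{k+1}| / |a_k| = [(2k + 1)/(2(k+1) + 1)] · 36·10/5, which tends to 72 as k → ∞.
Successive powers of (x − 2) differ by 2, so the series converges when |x − 2|² · 72 < 1, i.e. |x − 2| < √(1/72). So R = √2/12.

R = √2/12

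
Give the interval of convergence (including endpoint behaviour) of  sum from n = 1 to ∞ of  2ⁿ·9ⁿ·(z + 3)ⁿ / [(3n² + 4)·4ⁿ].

Apply the ratio test: |a_{n+1}| / |a_n| = [(3n² + 4)/(3(n+1)² + 4)] · 2·9/4, which tends to 9/2 as n → ∞.
Thus R = 1/(9/2) = 2/9.
Endpoint z = -25/9: absolute convergence follows by limit comparison with Σ 1/n².
Endpoint z = -29/9: the series is dominated by a constant times Σ 1/n², which converges (p = 2 > 1).

[-29/9, -25/9]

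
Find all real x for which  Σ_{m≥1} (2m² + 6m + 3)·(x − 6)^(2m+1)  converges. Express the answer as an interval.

(5, 7)

Ratio test: |a_{m+1}/a_m| = (2(m+1)² + 6(m+1) + 3)/(2m² + 6m + 3) → 1 as m → ∞.
Since the exponent of (x − 6) increases by 2 each term, convergence requires |x − 6|² < 1, hence R = 1.
Check x = 7: the m-th term does not approach 0; divergence by the term test.
Check x = 5: the terms have absolute value of order m², which does not tend to 0, so the series diverges by the divergence test.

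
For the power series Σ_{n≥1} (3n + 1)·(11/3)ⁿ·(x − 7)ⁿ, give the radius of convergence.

R = 3/11

The ratio of consecutive coefficients is [(3(n+1) + 1)/(3n + 1)] · 11/3 → 11/3.
Hence the series converges for |x − 7| < 1/(11/3) = 3/11, so the radius of convergence is 3/11.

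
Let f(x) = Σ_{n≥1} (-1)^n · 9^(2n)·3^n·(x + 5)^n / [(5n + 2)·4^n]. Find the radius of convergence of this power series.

Apply the ratio test: |a_{n+1}| / |a_n| = [(5n + 2)/(5(n+1) + 2)] · 81·3/4, which tends to 243/4 as n → ∞.
Convergence for |x + 5| · 243/4 < 1, i.e. |x + 5| < 4/243. So R = 4/243.

R = 4/243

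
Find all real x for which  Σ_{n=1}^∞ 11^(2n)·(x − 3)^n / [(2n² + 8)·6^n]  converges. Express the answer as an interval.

[357/121, 369/121]

Apply the ratio test: |a_{n+1}| / |a_n| = [(2n² + 8)/(2(n+1)² + 8)] · 121/6, which tends to 121/6 as n → ∞.
Convergence for |x − 3| · 121/6 < 1, i.e. |x − 3| < 6/121. So R = 6/121.
Endpoint x = 369/121: the terms are on the order of 1/n², so the series converges absolutely by comparison with the p-series (p = 2 > 1).
At x = 357/121: the series is dominated by a constant times Σ 1/n², which converges (p = 2 > 1).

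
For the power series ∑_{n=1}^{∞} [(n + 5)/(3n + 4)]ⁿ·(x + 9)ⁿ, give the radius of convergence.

R = 3

By the Cauchy root test, |a_n|^(1/n) = (n + 5)/(3n + 4) → 1/3.
Convergence for |x + 9| · 1/3 < 1, i.e. |x + 9| < 3. So R = 3.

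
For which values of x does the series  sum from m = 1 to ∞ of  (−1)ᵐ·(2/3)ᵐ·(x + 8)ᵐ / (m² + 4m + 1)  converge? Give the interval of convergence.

[-19/2, -13/2]

By the ratio test, |a_{m+1}/a_m| = [(m² + 4m + 1)/((m+1)² + 4(m+1) + 1)] · 2/3 → 2/3.
Convergence for |x + 8| · 2/3 < 1, i.e. |x + 8| < 3/2. So R = 3/2.
Check x = -13/2: the series is dominated by a constant times Σ 1/m², which converges (p = 2 > 1).
At x = -19/2: the terms are on the order of 1/m², so the series converges absolutely by comparison with the p-series (p = 2 > 1).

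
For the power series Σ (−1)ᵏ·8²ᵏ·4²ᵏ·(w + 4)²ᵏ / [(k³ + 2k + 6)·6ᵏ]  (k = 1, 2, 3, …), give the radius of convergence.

Ratio test: |a_{k+1}/a_k| = [(k³ + 2k + 6)/((k+1)³ + 2(k+1) + 6)] · 64·16/6 → 512/3 as k → ∞.
Successive powers of (w + 4) differ by 2, so the series converges when |w + 4|² · 512/3 < 1, i.e. |w + 4| < √(3/512). So R = √6/32.

R = √6/32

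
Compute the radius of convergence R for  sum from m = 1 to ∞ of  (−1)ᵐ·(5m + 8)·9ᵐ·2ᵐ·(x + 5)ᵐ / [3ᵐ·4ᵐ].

R = 2/3

By the ratio test, |a_{m+1}/a_m| = [(5(m+1) + 8)/(5m + 8)] · 9·2/(3·4) → 3/2.
Convergence for |x + 5| · 3/2 < 1, i.e. |x + 5| < 2/3. So R = 2/3.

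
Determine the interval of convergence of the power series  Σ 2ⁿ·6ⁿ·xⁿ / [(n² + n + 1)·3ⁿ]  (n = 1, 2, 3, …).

Apply the ratio test: |a_{n+1}| / |a_n| = [(n² + n + 1)/((n+1)² + (n+1) + 1)] · 2·6/3, which tends to 4 as n → ∞.
The series converges when 4 · |x| < 1, giving R = 1/4.
At x = 1/4: the terms are on the order of 1/n², so the series converges absolutely by comparison with the p-series (p = 2 > 1).
Endpoint x = -1/4: absolute convergence follows by limit comparison with Σ 1/n².

[-1/4, 1/4]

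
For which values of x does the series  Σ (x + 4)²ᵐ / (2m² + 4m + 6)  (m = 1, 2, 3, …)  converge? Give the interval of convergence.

[-5, -3]

The ratio of consecutive coefficients is (2m² + 4m + 6)/(2(m+1)² + 4(m+1) + 6) → 1.
Since the exponent of (x + 4) increases by 2 each term, convergence requires |x + 4|² < 1, hence R = 1.
Endpoint x = -3: absolute convergence follows by limit comparison with Σ 1/m².
Check x = -5: the terms are on the order of 1/m², so the series converges absolutely by comparison with the p-series (p = 2 > 1).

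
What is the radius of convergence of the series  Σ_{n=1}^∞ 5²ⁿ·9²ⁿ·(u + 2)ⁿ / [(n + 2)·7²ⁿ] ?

Ratio test: |a_{n+1}/a_n| = [(n + 2)/((n+1) + 2)] · 25·81/49 → 2025/49 as n → ∞.
Thus R = 1/(2025/49) = 49/2025.

R = 49/2025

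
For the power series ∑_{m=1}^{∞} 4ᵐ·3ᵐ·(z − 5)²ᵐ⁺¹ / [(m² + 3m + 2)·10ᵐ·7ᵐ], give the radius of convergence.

By the ratio test, |a_{m+1}/a_m| = [(m² + 3m + 2)/((m+1)² + 3(m+1) + 2)] · 4·3/(10·7) → 6/35.
Since the exponent of (z − 5) increases by 2 each term, convergence requires |z − 5|² < 35/6, hence R = √210/6.

R = √210/6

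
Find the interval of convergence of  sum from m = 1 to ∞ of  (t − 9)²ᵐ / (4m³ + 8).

Ratio test: |a_{m+1}/a_m| = (4m³ + 8)/(4(m+1)³ + 8) → 1 as m → ∞.
Successive powers of (t − 9) differ by 2, so the series converges when |t − 9|² · 1 < 1, i.e. |t − 9| < √(1) = 1. So R = 1.
When t = 10, absolute convergence follows by limit comparison with Σ 1/m³.
When t = 8, the terms are on the order of 1/m³, so the series converges absolutely by comparison with the p-series (p = 3 > 1).

[8, 10]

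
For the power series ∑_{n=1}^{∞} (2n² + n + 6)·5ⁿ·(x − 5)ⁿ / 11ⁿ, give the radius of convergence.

The ratio of consecutive coefficients is [(2(n+1)² + (n+1) + 6)/(2n² + n + 6)] · 5/11 → 5/11.
Thus R = 1/(5/11) = 11/5.

R = 11/5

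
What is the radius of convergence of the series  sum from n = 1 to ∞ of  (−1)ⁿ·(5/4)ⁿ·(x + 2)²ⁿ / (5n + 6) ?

R = 2√5/5

By the ratio test, |a_{n+1}/a_n| = [(5n + 6)/(5(n+1) + 6)] · 5/4 → 5/4.
Writing y = (x + 2)², the series in y has radius 4/5, so |x + 2| < √(4/5) and R = 2√5/5.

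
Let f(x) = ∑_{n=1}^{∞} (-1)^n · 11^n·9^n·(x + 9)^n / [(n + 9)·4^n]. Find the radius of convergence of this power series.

R = 4/99

Apply the ratio test: |a_{n+1}| / |a_n| = [(n + 9)/((n+1) + 9)] · 11·9/4, which tends to 99/4 as n → ∞.
The series converges when 99/4 · |x + 9| < 1, giving R = 4/99.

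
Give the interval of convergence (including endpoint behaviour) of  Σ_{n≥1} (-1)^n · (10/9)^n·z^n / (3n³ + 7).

[-9/10, 9/10]

The ratio of consecutive coefficients is [(3n³ + 7)/(3(n+1)³ + 7)] · 10/9 → 10/9.
Hence the series converges for |z| < 1/(10/9) = 9/10, so the radius of convergence is 9/10.
When z = 9/10, absolute convergence follows by limit comparison with Σ 1/n³.
Check z = -9/10: the terms are on the order of 1/n³, so the series converges absolutely by comparison with the p-series (p = 3 > 1).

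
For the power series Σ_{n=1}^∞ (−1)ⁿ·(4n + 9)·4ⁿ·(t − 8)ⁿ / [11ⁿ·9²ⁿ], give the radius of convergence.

The ratio of consecutive coefficients is [(4(n+1) + 9)/(4n + 9)] · 4/(11·81) → 4/891.
Thus R = 1/(4/891) = 891/4.

R = 891/4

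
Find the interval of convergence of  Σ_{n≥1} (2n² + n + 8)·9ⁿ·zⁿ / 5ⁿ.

Apply the ratio test: |a_{n+1}| / |a_n| = [(2(n+1)² + (n+1) + 8)/(2n² + n + 8)] · 9/5, which tends to 9/5 as n → ∞.
Convergence for |z| · 9/5 < 1, i.e. |z| < 5/9. So R = 5/9.
Check z = 5/9: the terms have absolute value of order n², which does not tend to 0, so the series diverges by the divergence test.
Endpoint z = -5/9: the terms have absolute value of order n², which does not tend to 0, so the series diverges by the divergence test.

(-5/9, 5/9)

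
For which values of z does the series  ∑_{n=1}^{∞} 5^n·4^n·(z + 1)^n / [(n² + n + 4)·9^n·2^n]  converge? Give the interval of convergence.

[-19/10, -1/10]

Ratio test: |a_{n+1}/a_n| = [(n² + n + 4)/((n+1)² + (n+1) + 4)] · 5·4/(9·2) → 10/9 as n → ∞.
Hence the series converges for |z + 1| < 1/(10/9) = 9/10, so the radius of convergence is 9/10.
Endpoint z = -1/10: the terms are on the order of 1/n², so the series converges absolutely by comparison with the p-series (p = 2 > 1).
Check z = -19/10: the series is dominated by a constant times Σ 1/n², which converges (p = 2 > 1).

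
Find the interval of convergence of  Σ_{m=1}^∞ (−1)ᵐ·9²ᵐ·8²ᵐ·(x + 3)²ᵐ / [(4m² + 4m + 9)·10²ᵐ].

[-113/36, -103/36]

The ratio of consecutive coefficients is [(4m² + 4m + 9)/(4(m+1)² + 4(m+1) + 9)] · 81·64/100 → 1296/25.
Writing y = (x + 3)², the series in y has radius 25/1296, so |x + 3| < √(25/1296) = 5/36 and R = 5/36.
Endpoint x = -103/36: the terms are on the order of 1/m², so the series converges absolutely by comparison with the p-series (p = 2 > 1).
At x = -113/36: the series is dominated by a constant times Σ 1/m², which converges (p = 2 > 1).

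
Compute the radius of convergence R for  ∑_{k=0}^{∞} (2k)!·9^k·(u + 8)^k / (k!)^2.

R = 1/36

Ratio test: |a_{k+1}/a_k| = (2k+1)·(2k+2)/(k+1)² · 9 → 36 as k → ∞.
Hence the series converges for |u + 8| < 1/(36) = 1/36, so the radius of convergence is 1/36.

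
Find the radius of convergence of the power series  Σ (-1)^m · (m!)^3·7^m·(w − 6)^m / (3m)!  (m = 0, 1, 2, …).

R = 27/7

The ratio of consecutive coefficients is (m+1)³/[(3m+1)·(3m+2)·(3m+3)] · 7 → 7/27.
Convergence for |w − 6| · 7/27 < 1, i.e. |w − 6| < 27/7. So R = 27/7.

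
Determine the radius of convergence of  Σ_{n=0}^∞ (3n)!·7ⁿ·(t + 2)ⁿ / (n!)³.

R = 1/189

By the ratio test, |a_{n+1}/a_n| = (3n+1)·(3n+2)·(3n+3)/(n+1)³ · 7 → 189.
Convergence for |t + 2| · 189 < 1, i.e. |t + 2| < 1/189. So R = 1/189.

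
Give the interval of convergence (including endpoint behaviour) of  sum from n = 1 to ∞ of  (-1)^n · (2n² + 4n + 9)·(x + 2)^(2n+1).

Ratio test: |a_{n+1}/a_n| = (2(n+1)² + 4(n+1) + 9)/(2n² + 4n + 9) → 1 as n → ∞.
Writing y = (x + 2)², the series in y has radius 1, so |x + 2| < √(1) = 1 and R = 1.
Endpoint x = -1: the n-th term does not approach 0; divergence by the term test.
At x = -3: the terms have absolute value of order n², which does not tend to 0, so the series diverges by the divergence test.

(-3, -1)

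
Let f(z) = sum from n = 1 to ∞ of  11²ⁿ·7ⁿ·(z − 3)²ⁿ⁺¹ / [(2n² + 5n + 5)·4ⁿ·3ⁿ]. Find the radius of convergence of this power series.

R = 2√21/77

By the ratio test, |a_{n+1}/a_n| = [(2n² + 5n + 5)/(2(n+1)² + 5(n+1) + 5)] · 121·7/(4·3) → 847/12.
Writing y = (z − 3)², the series in y has radius 12/847, so |z − 3| < √(12/847) and R = 2√21/77.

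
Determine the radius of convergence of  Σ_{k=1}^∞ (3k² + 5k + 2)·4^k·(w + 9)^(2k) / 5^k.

Ratio test: |a_{k+1}/a_k| = [(3(k+1)² + 5(k+1) + 2)/(3k² + 5k + 2)] · 4/5 → 4/5 as k → ∞.
Since the exponent of (w + 9) increases by 2 each term, convergence requires |w + 9|² < 5/4, hence R = √5/2.

R = √5/2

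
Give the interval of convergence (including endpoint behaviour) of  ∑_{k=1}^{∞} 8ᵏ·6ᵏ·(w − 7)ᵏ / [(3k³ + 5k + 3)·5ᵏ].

The ratio of consecutive coefficients is [(3k³ + 5k + 3)/(3(k+1)³ + 5(k+1) + 3)] · 8·6/5 → 48/5.
The series converges when 48/5 · |w − 7| < 1, giving R = 5/48.
When w = 341/48, the series is dominated by a constant times Σ 1/k³, which converges (p = 3 > 1).
When w = 331/48, the series is dominated by a constant times Σ 1/k³, which converges (p = 3 > 1).

[331/48, 341/48]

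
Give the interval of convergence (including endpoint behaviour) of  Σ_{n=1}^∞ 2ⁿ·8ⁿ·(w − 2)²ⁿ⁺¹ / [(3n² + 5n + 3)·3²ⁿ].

Apply the ratio test: |a_{n+1}| / |a_n| = [(3n² + 5n + 3)/(3(n+1)² + 5(n+1) + 3)] · 2·8/9, which tends to 16/9 as n → ∞.
Successive powers of (w − 2) differ by 2, so the series converges when |w − 2|² · 16/9 < 1, i.e. |w − 2| < √(9/16) = 3/4. So R = 3/4.
When w = 11/4, the terms are on the order of 1/n², so the series converges absolutely by comparison with the p-series (p = 2 > 1).
Endpoint w = 5/4: the series is dominated by a constant times Σ 1/n², which converges (p = 2 > 1).

[5/4, 11/4]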